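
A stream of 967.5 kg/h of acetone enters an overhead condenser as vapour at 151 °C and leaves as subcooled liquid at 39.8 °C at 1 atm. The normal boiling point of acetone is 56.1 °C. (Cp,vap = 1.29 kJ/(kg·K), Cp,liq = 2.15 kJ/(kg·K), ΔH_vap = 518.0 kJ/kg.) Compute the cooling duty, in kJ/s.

Q_c = 182 kJ/s

vapour 151→56.1 °C: -122.42 kJ/kg
condensation at 56.1 °C: -518 kJ/kg
liquid 56.1→39.8 °C: -35.045 kJ/kg
Δh = -122.42 + -518 + -35.045 = -675.47 kJ/kg
Q = ṁ·Δh = 967.5 kg/h × -675.47 kJ/kg = -653510 kJ/h
|Q| = 181.53 kW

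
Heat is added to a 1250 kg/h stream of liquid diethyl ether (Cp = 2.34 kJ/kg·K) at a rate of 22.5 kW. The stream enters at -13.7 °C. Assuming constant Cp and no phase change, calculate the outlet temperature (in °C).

Q = 22.5 kW = 81000 kJ/h
ΔT = Q/(ṁ·Cp) = 81000/(1250×2.34) = 27.692 K
T_out = -13.7 + 27.692 = 13.992 °C

T_out = 14.0 °C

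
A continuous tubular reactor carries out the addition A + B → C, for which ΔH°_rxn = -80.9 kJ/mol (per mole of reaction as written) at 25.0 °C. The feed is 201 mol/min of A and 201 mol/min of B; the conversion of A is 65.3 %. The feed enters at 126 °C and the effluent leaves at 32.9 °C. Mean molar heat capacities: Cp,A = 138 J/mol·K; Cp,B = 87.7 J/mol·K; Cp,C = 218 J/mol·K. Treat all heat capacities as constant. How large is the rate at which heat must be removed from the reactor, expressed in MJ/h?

Q_out = 891 MJ/h

Extent of reaction ξ = 0.653 × 201 = 131.25 mol/min
Reaction term: ξ·ΔH°_rxn = 131.25 × -80.9 = -10618 kJ/min
Sensible, feed 126→25 °C: -4581.9 kJ/min
Outlet flows (mol/min): A 69.747, B 69.747, C 131.25
Sensible, products 25→32.9 °C: 350.4 kJ/min
Q = ΔH = -14850 kJ/min = -247.5 kW
Heat removed = 890.99 MJ/h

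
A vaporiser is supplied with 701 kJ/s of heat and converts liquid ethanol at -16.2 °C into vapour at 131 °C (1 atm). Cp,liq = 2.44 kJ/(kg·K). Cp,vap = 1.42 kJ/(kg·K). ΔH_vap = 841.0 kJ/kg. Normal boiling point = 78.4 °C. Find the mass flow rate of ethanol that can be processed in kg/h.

ṁ = 2200 kg/h

Δh = 2.44×(78.4−-16.2) + 841.0 + 1.42×(131−78.4) = 1146.5 kJ/kg
Q = 701 kJ/s = 701 kJ/s = 2.5236e+06 kJ/h
ṁ = Q/Δh = 2.5236e+06 / 1146.5 = 2201.1 kg/h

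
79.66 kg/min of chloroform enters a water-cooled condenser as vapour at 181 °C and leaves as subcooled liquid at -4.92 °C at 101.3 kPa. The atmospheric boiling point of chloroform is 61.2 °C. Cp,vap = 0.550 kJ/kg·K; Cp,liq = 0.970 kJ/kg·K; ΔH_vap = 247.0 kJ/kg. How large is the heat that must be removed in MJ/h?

Q_c = 1800 MJ/h

vapour 181→61.2 °C: -65.89 kJ/kg
condensation at 61.2 °C: -247 kJ/kg
liquid 61.2→-4.92 °C: -64.136 kJ/kg
Δh = -65.89 + -247 + -64.136 = -377.03 kJ/kg
Q = ṁ·Δh = 79.66 kg/min × -377.03 kJ/kg = -30034 kJ/min
|Q| = 500.57 kW = 1802 MJ/h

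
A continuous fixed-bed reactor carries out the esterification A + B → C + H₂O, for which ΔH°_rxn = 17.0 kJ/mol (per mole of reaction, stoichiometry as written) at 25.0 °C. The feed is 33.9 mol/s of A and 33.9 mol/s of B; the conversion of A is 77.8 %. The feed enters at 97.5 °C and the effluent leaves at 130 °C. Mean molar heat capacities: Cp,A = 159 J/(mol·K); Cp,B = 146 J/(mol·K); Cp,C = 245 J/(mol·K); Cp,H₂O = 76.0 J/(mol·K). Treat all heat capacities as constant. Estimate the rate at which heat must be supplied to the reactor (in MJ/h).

Extent of reaction ξ = 0.778 × 33.9 = 26.374 mol/s
Reaction term: ξ·ΔH°_rxn = 26.374 × 17.0 = 448.36 kJ/s
Sensible, feed 97.5→25 °C: -749.61 kJ/s
Outlet flows (mol/s): A 7.5258, B 7.5258, C 26.374, H₂O 26.374
Sensible, products 25→130 °C: 1130 kJ/s
Q = ΔH = 828.7 kJ/s = 828.7 kW
Heat supplied = 2983.3 MJ/h

Q_in = 2980 MJ/h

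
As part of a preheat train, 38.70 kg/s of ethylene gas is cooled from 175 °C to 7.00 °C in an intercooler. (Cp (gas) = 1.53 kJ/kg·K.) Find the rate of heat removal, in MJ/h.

Q_c = 35800 MJ/h

Q = ṁ·Cp·ΔT = 38.70 × 1.53 × (7.00 − 175) = -9947.4 kJ/s
Cooling duty = 35811 MJ/h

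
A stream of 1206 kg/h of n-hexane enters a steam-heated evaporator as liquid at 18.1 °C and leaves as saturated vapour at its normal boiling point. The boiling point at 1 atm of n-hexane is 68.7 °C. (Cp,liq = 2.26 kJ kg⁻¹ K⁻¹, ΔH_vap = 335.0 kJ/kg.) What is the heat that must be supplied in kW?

Q = 151 kW

liquid 18.1→68.7 °C: 114.36 kJ/kg
vaporisation at 68.7 °C: 335 kJ/kg
Δh = 114.36 + 335 = 449.36 kJ/kg
Q = ṁ·Δh = 1206 kg/h × 449.36 kJ/kg = 541920 kJ/h
|Q| = 150.53 kW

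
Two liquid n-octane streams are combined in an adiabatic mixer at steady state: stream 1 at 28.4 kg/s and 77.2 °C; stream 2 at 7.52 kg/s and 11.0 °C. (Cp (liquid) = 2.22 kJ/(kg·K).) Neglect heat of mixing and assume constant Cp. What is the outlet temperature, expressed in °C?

No heat crosses the boundary, so H_out = H_in.
T_out = Σ ṁᵢCp,ᵢTᵢ / Σ ṁᵢCp,ᵢ
      = 5050.9 / 79.742 = 63.341 °C

T_out = 63.3 °C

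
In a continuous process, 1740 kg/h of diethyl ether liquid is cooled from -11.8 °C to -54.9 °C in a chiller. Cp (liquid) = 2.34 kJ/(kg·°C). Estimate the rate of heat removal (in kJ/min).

Q_c = 2920 kJ/min

Q = ṁ·Cp·ΔT = 1740 × 2.34 × (-54.9 − -11.8) = -175490 kJ/h
Converting: 175490 / 3600 s = 48.746 kW
Cooling duty = 2924.8 kJ/min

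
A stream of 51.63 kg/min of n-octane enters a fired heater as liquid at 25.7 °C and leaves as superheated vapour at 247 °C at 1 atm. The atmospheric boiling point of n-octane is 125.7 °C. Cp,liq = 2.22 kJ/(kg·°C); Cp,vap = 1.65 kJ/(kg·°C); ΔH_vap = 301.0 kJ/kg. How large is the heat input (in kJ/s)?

Q = 622 kJ/s

liquid 25.7→125.7 °C: 222 kJ/kg
vaporisation at 125.7 °C: 301 kJ/kg
vapour 125.7→247 °C: 200.14 kJ/kg
Δh = 222 + 301 + 200.14 = 723.14 kJ/kg
Q = ṁ·Δh = 51.63 kg/min × 723.14 kJ/kg = 37336 kJ/min
|Q| = 622.27 kW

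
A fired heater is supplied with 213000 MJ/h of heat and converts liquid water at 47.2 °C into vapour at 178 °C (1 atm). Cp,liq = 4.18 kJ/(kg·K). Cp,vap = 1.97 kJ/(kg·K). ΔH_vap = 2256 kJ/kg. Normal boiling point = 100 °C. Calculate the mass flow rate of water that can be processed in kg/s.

ṁ = 22.5 kg/s

Δh = 4.18×(100−47.2) + 2256 + 1.97×(178−100) = 2630.4 kJ/kg
Q = 213000 MJ/h = 59167 kJ/s = 59167 kJ/s
ṁ = Q/Δh = 59167 / 2630.4 = 22.494 kg/s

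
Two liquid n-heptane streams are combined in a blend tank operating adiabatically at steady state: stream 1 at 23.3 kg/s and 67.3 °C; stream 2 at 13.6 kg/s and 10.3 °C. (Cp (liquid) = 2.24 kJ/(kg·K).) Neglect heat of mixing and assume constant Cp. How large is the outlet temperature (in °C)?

T_out = 46.3 °C

No heat crosses the boundary, so H_out = H_in.
Σ ṁᵢCp,ᵢTᵢ = 23.3×2.24×67.3 + 13.6×2.24×10.3 = 3826.3
Σ ṁᵢCp,ᵢ = 23.3×2.24 + 13.6×2.24 = 82.656
T_out = 3826.3 / 82.656 = 46.292 °C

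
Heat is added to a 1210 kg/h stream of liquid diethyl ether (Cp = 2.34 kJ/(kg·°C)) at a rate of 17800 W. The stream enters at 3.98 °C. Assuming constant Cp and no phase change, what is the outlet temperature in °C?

Q = 17800 W = 64080 kJ/h
ΔT = Q/(ṁ·Cp) = 64080/(1210×2.34) = 22.632 K
T_out = 3.98 + 22.632 = 26.612 °C

T_out = 26.6 °C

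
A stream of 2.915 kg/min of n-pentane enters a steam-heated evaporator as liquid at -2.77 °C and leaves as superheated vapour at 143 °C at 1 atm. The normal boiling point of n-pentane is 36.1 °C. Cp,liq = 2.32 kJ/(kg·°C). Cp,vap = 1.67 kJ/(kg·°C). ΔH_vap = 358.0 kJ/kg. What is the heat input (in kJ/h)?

liquid -2.77→36.1 °C: 90.178 kJ/kg
vaporisation at 36.1 °C: 358 kJ/kg
vapour 36.1→143 °C: 178.52 kJ/kg
Δh = 90.178 + 358 + 178.52 = 626.7 kJ/kg
Q = ṁ·Δh = 2.915 kg/min × 626.7 kJ/kg = 1826.8 kJ/min
|Q| = 30.447 kW = 109610 kJ/h

Q = 110000 kJ/h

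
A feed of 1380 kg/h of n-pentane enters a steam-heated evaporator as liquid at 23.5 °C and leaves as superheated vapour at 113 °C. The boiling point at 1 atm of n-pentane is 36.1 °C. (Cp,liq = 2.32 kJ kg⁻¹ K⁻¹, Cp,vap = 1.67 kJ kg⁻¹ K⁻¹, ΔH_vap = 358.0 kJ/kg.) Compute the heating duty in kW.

Q = 198 kW

liquid 23.5→36.1 °C: 29.232 kJ/kg
vaporisation at 36.1 °C: 358 kJ/kg
vapour 36.1→113 °C: 128.42 kJ/kg
Δh = 29.232 + 358 + 128.42 = 515.65 kJ/kg
Q = ṁ·Δh = 1380 kg/h × 515.65 kJ/kg = 711600 kJ/h
|Q| = 197.67 kW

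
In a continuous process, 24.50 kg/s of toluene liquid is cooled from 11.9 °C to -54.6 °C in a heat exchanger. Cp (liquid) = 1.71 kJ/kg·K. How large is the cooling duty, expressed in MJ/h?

Q = ṁ·Cp·ΔT = 24.50 × 1.71 × (-54.6 − 11.9) = -2786 kJ/s
Cooling duty = 10030 MJ/h

Q_c = 10000 MJ/h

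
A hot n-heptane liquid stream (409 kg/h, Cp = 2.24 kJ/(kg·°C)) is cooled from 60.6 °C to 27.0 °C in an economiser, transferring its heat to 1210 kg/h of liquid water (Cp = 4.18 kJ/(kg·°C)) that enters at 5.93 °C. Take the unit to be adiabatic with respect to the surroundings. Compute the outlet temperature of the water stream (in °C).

T_c,out = 12.0 °C

Heat released by hot stream: Q = 409 × 2.24 × (60.6 − 27.0) = 30783 kJ/h
Energy balance on cold side (adiabatic exchanger): Q = ṁ_c·Cp_c·(T_c,out − T_c,in)
T_c,out = 5.93 + 30783/(1210 × 4.18) = 12.016 °C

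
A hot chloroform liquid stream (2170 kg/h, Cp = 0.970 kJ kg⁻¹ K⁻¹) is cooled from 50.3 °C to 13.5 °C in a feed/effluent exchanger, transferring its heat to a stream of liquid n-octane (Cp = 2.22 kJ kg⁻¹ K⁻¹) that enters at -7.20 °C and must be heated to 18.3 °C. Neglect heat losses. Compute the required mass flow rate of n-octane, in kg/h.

Heat released by hot stream: Q = 2170 × 0.970 × (50.3 − 13.5) = 77460 kJ/h
Energy balance on cold side (adiabatic exchanger): Q = ṁ_c·Cp_c·(T_c,out − T_c,in)
ṁ_c = 77460 / [2.22 × (18.3 − -7.20)] = 1368.3 kg/h

ṁ_c = 1370 kg/h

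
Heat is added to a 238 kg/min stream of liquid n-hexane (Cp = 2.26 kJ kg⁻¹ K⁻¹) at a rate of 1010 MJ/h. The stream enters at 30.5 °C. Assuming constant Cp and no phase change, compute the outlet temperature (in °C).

T_out = 61.8 °C

Q = 1010 MJ/h = 16833 kJ/min
ΔT = Q/(ṁ·Cp) = 16833/(238×2.26) = 31.296 K
T_out = 30.5 + 31.296 = 61.796 °C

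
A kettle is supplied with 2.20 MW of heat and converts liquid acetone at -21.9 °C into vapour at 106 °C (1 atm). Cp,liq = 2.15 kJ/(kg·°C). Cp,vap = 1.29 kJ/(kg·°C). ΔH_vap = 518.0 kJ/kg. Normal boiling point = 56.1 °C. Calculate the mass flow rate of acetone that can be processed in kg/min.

ṁ = 176 kg/min

Δh = 2.15×(56.1−-21.9) + 518.0 + 1.29×(106−56.1) = 750.07 kJ/kg
Q = 2.20 MW = 2200 kJ/s = 132000 kJ/min
ṁ = Q/Δh = 132000 / 750.07 = 175.98 kg/min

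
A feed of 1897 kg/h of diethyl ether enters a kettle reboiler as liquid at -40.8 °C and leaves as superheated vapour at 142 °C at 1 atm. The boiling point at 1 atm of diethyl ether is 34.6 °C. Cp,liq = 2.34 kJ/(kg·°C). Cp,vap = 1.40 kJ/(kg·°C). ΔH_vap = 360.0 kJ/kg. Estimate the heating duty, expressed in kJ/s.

liquid -40.8→34.6 °C: 176.44 kJ/kg
vaporisation at 34.6 °C: 360 kJ/kg
vapour 34.6→142 °C: 150.36 kJ/kg
Δh = 176.44 + 360 + 150.36 = 686.8 kJ/kg
Q = ṁ·Δh = 1897 kg/h × 686.8 kJ/kg = 1.3029e+06 kJ/h
|Q| = 361.9 kW

Q = 362 kJ/s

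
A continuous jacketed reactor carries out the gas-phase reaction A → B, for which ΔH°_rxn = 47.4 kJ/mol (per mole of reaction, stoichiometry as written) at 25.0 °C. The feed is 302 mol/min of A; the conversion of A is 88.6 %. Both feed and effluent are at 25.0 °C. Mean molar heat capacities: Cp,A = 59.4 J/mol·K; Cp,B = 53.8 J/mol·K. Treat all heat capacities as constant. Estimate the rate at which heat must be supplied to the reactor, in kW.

Extent of reaction ξ = 0.886 × 302 = 267.57 mol/min
Reaction term: ξ·ΔH°_rxn = 267.57 × 47.4 = 12683 kJ/min
Q = ΔH = 12683 kJ/min = 211.38 kW
Heat supplied = 211.38 kW

Q_in = 211 kW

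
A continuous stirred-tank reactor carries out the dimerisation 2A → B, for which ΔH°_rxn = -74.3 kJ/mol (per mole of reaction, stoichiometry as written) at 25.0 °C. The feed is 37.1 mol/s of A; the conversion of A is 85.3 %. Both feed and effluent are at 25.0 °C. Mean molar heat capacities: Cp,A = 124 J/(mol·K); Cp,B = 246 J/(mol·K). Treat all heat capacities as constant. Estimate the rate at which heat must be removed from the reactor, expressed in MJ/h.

Extent of reaction ξ = 0.853 × 37.1 / 2 = 15.823 mol/s
Reaction term: ξ·ΔH°_rxn = 15.823 × -74.3 = -1175.7 kJ/s
Q = ΔH = -1175.7 kJ/s = -1175.7 kW
Heat removed = 4232.4 MJ/h

Q_out = 4230 MJ/h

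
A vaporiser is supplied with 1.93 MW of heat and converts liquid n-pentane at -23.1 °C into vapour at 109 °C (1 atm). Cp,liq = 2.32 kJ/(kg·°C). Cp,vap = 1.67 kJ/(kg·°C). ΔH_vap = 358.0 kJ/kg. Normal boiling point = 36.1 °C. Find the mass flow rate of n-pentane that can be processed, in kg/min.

ṁ = 188 kg/min

Δh = 2.32×(36.1−-23.1) + 358.0 + 1.67×(109−36.1) = 617.09 kJ/kg
Q = 1.93 MW = 1930 kJ/s = 115800 kJ/min
ṁ = Q/Δh = 115800 / 617.09 = 187.66 kg/min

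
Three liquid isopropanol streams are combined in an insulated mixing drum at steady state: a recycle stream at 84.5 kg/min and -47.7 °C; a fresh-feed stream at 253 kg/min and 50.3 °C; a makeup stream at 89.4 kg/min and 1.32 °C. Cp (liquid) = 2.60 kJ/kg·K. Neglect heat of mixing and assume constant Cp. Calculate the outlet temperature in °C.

T_out = 20.6 °C

Energy balance with Q = 0: Σ ṁᵢCp,ᵢ(T_out − Tᵢ) = 0
Σ ṁᵢCp,ᵢTᵢ = 84.5×2.60×-47.7 + 253×2.60×50.3 + 89.4×2.60×1.32 = 22914
Σ ṁᵢCp,ᵢ = 84.5×2.60 + 253×2.60 + 89.4×2.60 = 1109.9
T_out = 22914 / 1109.9 = 20.645 °C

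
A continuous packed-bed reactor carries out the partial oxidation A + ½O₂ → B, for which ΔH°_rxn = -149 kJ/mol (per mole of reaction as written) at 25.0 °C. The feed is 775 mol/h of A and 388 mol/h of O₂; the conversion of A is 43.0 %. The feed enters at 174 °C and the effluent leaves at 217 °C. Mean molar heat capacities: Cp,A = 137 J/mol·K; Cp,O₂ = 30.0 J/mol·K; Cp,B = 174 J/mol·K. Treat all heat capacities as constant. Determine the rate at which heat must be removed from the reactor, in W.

Extent of reaction ξ = 0.430 × 775 = 333.25 mol/h
Reaction term: ξ·ΔH°_rxn = 333.25 × -149 = -49654 kJ/h
Sensible, feed 174→25 °C: -17554 kJ/h
Outlet flows (mol/h): A 441.75, O₂ 221.38, B 333.25
Sensible, products 25→217 °C: 24028 kJ/h
Q = ΔH = -43181 kJ/h = -11.995 kW
Heat removed = 11995 W

Q_out = 12000 W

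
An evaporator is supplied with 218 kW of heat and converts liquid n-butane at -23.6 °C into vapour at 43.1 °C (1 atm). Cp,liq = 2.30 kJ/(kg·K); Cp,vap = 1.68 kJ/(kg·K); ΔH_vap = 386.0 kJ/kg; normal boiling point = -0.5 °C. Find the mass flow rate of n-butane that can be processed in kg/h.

Δh = 2.30×(-0.5−-23.6) + 386.0 + 1.68×(43.1−-0.5) = 512.38 kJ/kg
Q = 218 kW = 218 kJ/s = 784800 kJ/h
ṁ = Q/Δh = 784800 / 512.38 = 1531.7 kg/h

ṁ = 1530 kg/h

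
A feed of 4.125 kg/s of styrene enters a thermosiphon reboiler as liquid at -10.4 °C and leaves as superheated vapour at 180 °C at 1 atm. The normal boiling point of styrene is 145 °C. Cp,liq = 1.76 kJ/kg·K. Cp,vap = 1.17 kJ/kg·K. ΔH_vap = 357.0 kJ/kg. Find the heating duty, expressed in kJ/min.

liquid -10.4→145 °C: 273.5 kJ/kg
vaporisation at 145 °C: 357 kJ/kg
vapour 145→180 °C: 40.95 kJ/kg
Δh = 273.5 + 357 + 40.95 = 671.45 kJ/kg
Q = ṁ·Δh = 4.125 kg/s × 671.45 kJ/kg = 2769.7 kJ/s
|Q| = 2769.7 kW = 166180 kJ/min

Q = 166000 kJ/min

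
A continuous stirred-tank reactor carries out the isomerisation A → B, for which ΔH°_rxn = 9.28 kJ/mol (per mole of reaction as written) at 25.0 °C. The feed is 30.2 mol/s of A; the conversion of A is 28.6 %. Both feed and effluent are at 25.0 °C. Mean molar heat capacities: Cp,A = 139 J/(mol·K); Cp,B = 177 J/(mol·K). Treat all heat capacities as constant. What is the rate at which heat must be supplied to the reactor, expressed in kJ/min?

Q_in = 4810 kJ/min

Extent of reaction ξ = 0.286 × 30.2 = 8.6372 mol/s
Reaction term: ξ·ΔH°_rxn = 8.6372 × 9.28 = 80.153 kJ/s
Q = ΔH = 80.153 kJ/s = 80.153 kW
Heat supplied = 4809.2 kJ/min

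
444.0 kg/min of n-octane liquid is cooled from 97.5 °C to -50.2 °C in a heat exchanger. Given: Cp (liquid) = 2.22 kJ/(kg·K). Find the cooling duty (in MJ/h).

Q_c = 8740 MJ/h

Q = ṁ·Cp·ΔT = 444.0 × 2.22 × (-50.2 − 97.5) = -145580 kJ/min
Converting: 145580 / 60 s = 2426.4 kW
Cooling duty = 8735.1 MJ/h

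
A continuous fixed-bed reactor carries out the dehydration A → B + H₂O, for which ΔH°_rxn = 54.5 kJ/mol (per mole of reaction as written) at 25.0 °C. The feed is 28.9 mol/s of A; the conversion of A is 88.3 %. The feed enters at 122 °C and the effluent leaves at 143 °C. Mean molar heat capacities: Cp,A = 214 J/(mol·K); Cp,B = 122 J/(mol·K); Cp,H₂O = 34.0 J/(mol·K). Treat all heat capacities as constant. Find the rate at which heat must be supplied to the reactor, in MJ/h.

Q_in = 4850 MJ/h

Extent of reaction ξ = 0.883 × 28.9 = 25.519 mol/s
Reaction term: ξ·ΔH°_rxn = 25.519 × 54.5 = 1390.8 kJ/s
Sensible, feed 122→25 °C: -599.91 kJ/s
Outlet flows (mol/s): A 3.3813, B 25.519, H₂O 25.519
Sensible, products 25→143 °C: 555.13 kJ/s
Q = ΔH = 1346 kJ/s = 1346 kW
Heat supplied = 4845.6 MJ/h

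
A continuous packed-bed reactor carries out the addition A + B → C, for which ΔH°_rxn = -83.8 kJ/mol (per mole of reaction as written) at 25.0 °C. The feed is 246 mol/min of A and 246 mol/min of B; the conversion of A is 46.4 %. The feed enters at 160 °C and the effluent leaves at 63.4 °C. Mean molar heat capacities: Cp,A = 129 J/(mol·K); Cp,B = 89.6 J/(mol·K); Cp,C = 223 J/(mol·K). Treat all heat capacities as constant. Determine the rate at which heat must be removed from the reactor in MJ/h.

Q_out = 884 MJ/h

Extent of reaction ξ = 0.464 × 246 = 114.14 mol/min
Reaction term: ξ·ΔH°_rxn = 114.14 × -83.8 = -9565.3 kJ/min
Sensible, feed 160→25 °C: -7259.7 kJ/min
Outlet flows (mol/min): A 131.86, B 131.86, C 114.14
Sensible, products 25→63.4 °C: 2084.3 kJ/min
Q = ΔH = -14741 kJ/min = -245.68 kW
Heat removed = 884.44 MJ/h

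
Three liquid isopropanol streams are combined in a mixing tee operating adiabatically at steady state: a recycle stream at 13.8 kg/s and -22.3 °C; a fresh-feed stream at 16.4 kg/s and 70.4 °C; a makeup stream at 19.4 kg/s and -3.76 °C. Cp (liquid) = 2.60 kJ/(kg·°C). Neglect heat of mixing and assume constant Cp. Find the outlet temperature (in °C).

T_out = 15.6 °C

Energy balance with Q = 0: Σ ṁᵢCp,ᵢ(T_out − Tᵢ) = 0
Σ ṁᵢCp,ᵢTᵢ = 13.8×2.60×-22.3 + 16.4×2.60×70.4 + 19.4×2.60×-3.76 = 2012.1
Σ ṁᵢCp,ᵢ = 13.8×2.60 + 16.4×2.60 + 19.4×2.60 = 128.96
T_out = 2012.1 / 128.96 = 15.602 °C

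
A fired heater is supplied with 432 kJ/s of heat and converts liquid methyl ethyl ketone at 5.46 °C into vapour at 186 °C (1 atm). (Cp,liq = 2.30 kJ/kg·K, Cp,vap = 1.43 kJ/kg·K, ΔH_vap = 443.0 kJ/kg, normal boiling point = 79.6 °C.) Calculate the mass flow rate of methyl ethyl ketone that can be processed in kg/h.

ṁ = 2030 kg/h

Δh = 2.30×(79.6−5.46) + 443.0 + 1.43×(186−79.6) = 765.67 kJ/kg
Q = 432 kJ/s = 432 kJ/s = 1.5552e+06 kJ/h
ṁ = Q/Δh = 1.5552e+06 / 765.67 = 2031.2 kg/h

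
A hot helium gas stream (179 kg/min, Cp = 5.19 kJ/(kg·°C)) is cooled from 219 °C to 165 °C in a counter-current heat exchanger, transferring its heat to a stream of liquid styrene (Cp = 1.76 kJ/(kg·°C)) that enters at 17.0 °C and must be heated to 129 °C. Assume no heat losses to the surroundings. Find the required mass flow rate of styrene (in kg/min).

Heat released by hot stream: Q = 179 × 5.19 × (219 − 165) = 50167 kJ/min
Energy balance on cold side (adiabatic exchanger): Q = ṁ_c·Cp_c·(T_c,out − T_c,in)
ṁ_c = 50167 / [1.76 × (129 − 17.0)] = 254.5 kg/min

ṁ_c = 254 kg/min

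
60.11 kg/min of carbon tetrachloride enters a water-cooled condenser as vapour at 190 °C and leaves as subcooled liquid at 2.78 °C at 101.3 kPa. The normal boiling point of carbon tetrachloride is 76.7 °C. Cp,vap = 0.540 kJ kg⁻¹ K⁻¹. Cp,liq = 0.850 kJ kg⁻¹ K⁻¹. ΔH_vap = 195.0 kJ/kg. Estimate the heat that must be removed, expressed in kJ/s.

vapour 190→76.7 °C: -61.182 kJ/kg
condensation at 76.7 °C: -195 kJ/kg
liquid 76.7→2.78 °C: -62.832 kJ/kg
Δh = -61.182 + -195 + -62.832 = -319.01 kJ/kg
Q = ṁ·Δh = 60.11 kg/min × -319.01 kJ/kg = -19176 kJ/min
|Q| = 319.6 kW

Q_c = 320 kJ/s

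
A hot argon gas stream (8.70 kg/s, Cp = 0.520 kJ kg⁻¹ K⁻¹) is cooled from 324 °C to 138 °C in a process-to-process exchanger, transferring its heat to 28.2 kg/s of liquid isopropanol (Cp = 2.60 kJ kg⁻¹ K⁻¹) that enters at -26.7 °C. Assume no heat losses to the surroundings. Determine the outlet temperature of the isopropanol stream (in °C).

Heat released by hot stream: Q = 8.70 × 0.520 × (324 − 138) = 841.46 kJ/s
Energy balance on cold side (adiabatic exchanger): Q = ṁ_c·Cp_c·(T_c,out − T_c,in)
T_c,out = -26.7 + 841.46/(28.2 × 2.60) = -15.223 °C

T_c,out = -15.2 °C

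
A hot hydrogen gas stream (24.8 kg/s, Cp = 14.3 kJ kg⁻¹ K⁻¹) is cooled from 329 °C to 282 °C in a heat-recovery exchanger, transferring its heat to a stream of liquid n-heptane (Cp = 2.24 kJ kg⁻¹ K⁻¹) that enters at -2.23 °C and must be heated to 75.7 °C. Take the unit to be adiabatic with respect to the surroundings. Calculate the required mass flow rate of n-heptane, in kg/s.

ṁ_c = 95.5 kg/s

Heat released by hot stream: Q = 24.8 × 14.3 × (329 − 282) = 16668 kJ/s
Energy balance on cold side (adiabatic exchanger): Q = ṁ_c·Cp_c·(T_c,out − T_c,in)
ṁ_c = 16668 / [2.24 × (75.7 − -2.23)] = 95.485 kg/s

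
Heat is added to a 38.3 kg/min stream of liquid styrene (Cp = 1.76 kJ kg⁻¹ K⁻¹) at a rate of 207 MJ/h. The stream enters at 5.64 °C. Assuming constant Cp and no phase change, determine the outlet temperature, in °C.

Q = 207 MJ/h = 3450 kJ/min
ΔT = Q/(ṁ·Cp) = 3450/(38.3×1.76) = 51.181 K
T_out = 5.64 + 51.181 = 56.821 °C

T_out = 56.8 °C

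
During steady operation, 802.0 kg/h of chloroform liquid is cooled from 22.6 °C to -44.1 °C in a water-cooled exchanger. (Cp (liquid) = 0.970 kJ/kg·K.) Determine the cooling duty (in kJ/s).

Q_c = 14.4 kJ/s

Q = ṁ·Cp·ΔT = 802.0 × 0.970 × (-44.1 − 22.6) = -51889 kJ/h
Converting: 51889 / 3600 s = 14.413 kW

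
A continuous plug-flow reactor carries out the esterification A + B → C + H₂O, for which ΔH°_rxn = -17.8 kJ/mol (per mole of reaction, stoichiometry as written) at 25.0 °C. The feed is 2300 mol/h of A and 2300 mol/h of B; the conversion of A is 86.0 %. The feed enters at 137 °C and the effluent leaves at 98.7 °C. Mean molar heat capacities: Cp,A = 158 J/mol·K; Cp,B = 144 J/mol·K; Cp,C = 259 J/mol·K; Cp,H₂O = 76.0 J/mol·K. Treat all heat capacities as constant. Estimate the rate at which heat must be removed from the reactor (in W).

Q_out = 15800 W

Extent of reaction ξ = 0.860 × 2300 = 1978 mol/h
Reaction term: ξ·ΔH°_rxn = 1978 × -17.8 = -35208 kJ/h
Sensible, feed 137→25 °C: -77795 kJ/h
Outlet flows (mol/h): A 322, B 322, C 1978, H₂O 1978
Sensible, products 25→98.7 °C: 56003 kJ/h
Q = ΔH = -57001 kJ/h = -15.834 kW
Heat removed = 15834 W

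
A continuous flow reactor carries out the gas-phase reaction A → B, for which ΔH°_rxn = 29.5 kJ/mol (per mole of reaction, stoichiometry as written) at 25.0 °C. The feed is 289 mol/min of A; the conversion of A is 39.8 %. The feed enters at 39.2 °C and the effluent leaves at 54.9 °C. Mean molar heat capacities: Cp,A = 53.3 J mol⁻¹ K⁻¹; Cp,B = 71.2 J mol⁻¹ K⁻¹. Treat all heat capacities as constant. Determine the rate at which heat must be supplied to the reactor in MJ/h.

Q_in = 222 MJ/h

Extent of reaction ξ = 0.398 × 289 = 115.02 mol/min
Reaction term: ξ·ΔH°_rxn = 115.02 × 29.5 = 3393.1 kJ/min
Sensible, feed 39.2→25 °C: -218.73 kJ/min
Outlet flows (mol/min): A 173.98, B 115.02
Sensible, products 25→54.9 °C: 522.13 kJ/min
Q = ΔH = 3696.5 kJ/min = 61.609 kW
Heat supplied = 221.79 MJ/h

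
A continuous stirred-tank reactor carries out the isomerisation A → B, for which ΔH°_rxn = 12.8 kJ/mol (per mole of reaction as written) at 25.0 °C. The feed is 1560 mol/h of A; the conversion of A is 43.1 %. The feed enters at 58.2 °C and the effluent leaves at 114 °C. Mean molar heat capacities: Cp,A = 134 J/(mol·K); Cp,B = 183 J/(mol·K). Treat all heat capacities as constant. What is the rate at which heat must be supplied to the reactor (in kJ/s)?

Q_in = 6.45 kJ/s

Extent of reaction ξ = 0.431 × 1560 = 672.36 mol/h
Reaction term: ξ·ΔH°_rxn = 672.36 × 12.8 = 8606.2 kJ/h
Sensible, feed 58.2→25 °C: -6940.1 kJ/h
Outlet flows (mol/h): A 887.64, B 672.36
Sensible, products 25→114 °C: 21537 kJ/h
Q = ΔH = 23203 kJ/h = 6.4452 kW
Heat supplied = 6.4452 kJ/s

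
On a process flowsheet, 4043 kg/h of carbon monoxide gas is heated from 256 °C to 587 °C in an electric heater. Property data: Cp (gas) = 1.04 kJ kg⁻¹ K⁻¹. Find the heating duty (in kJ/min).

Q = 23200 kJ/min

Q = ṁ·Cp·ΔT = 4043 × 1.04 × (587 − 256) = 1.3918e+06 kJ/h
Converting: 1.3918e+06 / 3600 s = 386.6 kW
Heating duty = 23196 kJ/min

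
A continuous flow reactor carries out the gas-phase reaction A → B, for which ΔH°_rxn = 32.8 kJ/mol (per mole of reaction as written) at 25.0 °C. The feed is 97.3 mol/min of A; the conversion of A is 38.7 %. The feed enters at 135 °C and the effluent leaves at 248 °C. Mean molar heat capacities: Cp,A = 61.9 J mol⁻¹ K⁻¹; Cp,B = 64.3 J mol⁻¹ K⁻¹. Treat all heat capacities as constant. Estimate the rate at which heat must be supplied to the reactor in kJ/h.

Q_in = 116000 kJ/h

Extent of reaction ξ = 0.387 × 97.3 = 37.655 mol/min
Reaction term: ξ·ΔH°_rxn = 37.655 × 32.8 = 1235.1 kJ/min
Sensible, feed 135→25 °C: -662.52 kJ/min
Outlet flows (mol/min): A 59.645, B 37.655
Sensible, products 25→248 °C: 1363.3 kJ/min
Q = ΔH = 1935.8 kJ/min = 32.264 kW
Heat supplied = 116150 kJ/h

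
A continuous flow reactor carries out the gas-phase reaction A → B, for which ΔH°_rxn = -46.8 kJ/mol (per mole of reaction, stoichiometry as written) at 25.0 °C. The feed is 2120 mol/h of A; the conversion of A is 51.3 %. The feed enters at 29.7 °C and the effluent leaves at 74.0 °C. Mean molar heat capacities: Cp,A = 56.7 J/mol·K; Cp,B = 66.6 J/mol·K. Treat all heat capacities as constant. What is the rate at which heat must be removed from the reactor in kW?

Extent of reaction ξ = 0.513 × 2120 = 1087.6 mol/h
Reaction term: ξ·ΔH°_rxn = 1087.6 × -46.8 = -50898 kJ/h
Sensible, feed 29.7→25 °C: -564.96 kJ/h
Outlet flows (mol/h): A 1032.4, B 1087.6
Sensible, products 25→74.0 °C: 6417.6 kJ/h
Q = ΔH = -45045 kJ/h = -12.513 kW
Heat removed = 12.513 kW

Q_out = 12.5 kW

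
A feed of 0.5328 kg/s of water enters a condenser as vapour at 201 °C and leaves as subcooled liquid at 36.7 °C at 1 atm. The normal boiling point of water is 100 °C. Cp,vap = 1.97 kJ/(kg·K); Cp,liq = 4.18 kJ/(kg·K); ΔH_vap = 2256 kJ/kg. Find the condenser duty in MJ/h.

Q_c = 5220 MJ/h

vapour 201→100 °C: -198.97 kJ/kg
condensation at 100 °C: -2256 kJ/kg
liquid 100→36.7 °C: -264.59 kJ/kg
Δh = -198.97 + -2256 + -264.59 = -2719.6 kJ/kg
Q = ṁ·Δh = 0.5328 kg/s × -2719.6 kJ/kg = -1449 kJ/s
|Q| = 1449 kW = 5216.3 MJ/h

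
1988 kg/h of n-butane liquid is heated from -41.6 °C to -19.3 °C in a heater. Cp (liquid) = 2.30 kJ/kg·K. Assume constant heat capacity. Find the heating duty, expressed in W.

Q = ṁ·Cp·ΔT = 1988 × 2.30 × (-19.3 − -41.6) = 101960 kJ/h
Converting: 101960 / 3600 s = 28.323 kW
Heating duty = 28323 W

Q = 28300 W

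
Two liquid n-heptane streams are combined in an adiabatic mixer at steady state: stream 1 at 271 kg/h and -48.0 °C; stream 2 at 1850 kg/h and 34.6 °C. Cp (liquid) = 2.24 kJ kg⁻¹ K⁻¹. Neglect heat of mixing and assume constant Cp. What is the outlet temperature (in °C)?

T_out = 24.0 °C

Energy balance with Q = 0: Σ ṁᵢCp,ᵢ(T_out − Tᵢ) = 0
Σ ṁᵢCp,ᵢTᵢ = 271×2.24×-48.0 + 1850×2.24×34.6 = 114240
Σ ṁᵢCp,ᵢ = 271×2.24 + 1850×2.24 = 4751
T_out = 114240 / 4751 = 24.046 °C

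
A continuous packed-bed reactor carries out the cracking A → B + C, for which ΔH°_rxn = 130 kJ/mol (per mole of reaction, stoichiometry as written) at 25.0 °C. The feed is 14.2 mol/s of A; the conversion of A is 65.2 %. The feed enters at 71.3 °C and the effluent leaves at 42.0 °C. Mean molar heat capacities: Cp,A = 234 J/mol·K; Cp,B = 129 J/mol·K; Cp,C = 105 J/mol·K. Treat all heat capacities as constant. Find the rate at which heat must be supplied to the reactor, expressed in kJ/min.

Q_in = 66400 kJ/min

Extent of reaction ξ = 0.652 × 14.2 = 9.2584 mol/s
Reaction term: ξ·ΔH°_rxn = 9.2584 × 130 = 1203.6 kJ/s
Sensible, feed 71.3→25 °C: -153.85 kJ/s
Outlet flows (mol/s): A 4.9416, B 9.2584, C 9.2584
Sensible, products 25→42.0 °C: 56.488 kJ/s
Q = ΔH = 1106.2 kJ/s = 1106.2 kW
Heat supplied = 66374 kJ/min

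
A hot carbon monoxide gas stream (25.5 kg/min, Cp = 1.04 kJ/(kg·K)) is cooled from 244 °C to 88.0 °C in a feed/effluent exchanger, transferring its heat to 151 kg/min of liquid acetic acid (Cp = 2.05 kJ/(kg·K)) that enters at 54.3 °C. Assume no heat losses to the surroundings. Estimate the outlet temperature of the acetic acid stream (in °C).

T_c,out = 67.7 °C

Heat released by hot stream: Q = 25.5 × 1.04 × (244 − 88.0) = 4137.1 kJ/min
Energy balance on cold side (adiabatic exchanger): Q = ṁ_c·Cp_c·(T_c,out − T_c,in)
T_c,out = 54.3 + 4137.1/(151 × 2.05) = 67.665 °C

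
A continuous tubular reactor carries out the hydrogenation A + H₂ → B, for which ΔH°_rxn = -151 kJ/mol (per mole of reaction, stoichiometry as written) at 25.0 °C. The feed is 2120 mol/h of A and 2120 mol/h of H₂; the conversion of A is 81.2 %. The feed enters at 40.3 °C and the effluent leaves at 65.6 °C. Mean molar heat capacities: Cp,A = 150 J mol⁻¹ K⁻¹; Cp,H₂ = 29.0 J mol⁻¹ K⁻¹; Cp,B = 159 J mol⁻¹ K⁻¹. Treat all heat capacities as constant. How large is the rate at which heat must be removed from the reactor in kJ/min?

Q_out = 4200 kJ/min

Extent of reaction ξ = 0.812 × 2120 = 1721.4 mol/h
Reaction term: ξ·ΔH°_rxn = 1721.4 × -151 = -259940 kJ/h
Sensible, feed 40.3→25 °C: -5806 kJ/h
Outlet flows (mol/h): A 398.56, H₂ 398.56, B 1721.4
Sensible, products 25→65.6 °C: 14009 kJ/h
Q = ΔH = -251730 kJ/h = -69.926 kW
Heat removed = 4195.6 kJ/min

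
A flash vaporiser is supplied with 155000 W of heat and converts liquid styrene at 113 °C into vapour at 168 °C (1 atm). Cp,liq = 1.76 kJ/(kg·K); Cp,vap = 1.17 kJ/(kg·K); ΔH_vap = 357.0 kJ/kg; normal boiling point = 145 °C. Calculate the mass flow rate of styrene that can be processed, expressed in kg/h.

Δh = 1.76×(145−113) + 357.0 + 1.17×(168−145) = 440.23 kJ/kg
Q = 155000 W = 155 kJ/s = 558000 kJ/h
ṁ = Q/Δh = 558000 / 440.23 = 1267.5 kg/h

ṁ = 1270 kg/h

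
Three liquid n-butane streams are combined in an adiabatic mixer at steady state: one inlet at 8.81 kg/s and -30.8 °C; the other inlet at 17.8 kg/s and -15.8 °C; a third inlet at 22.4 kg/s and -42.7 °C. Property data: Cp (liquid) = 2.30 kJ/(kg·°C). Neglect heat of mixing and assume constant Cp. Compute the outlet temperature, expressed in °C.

T_out = -30.8 °C

No heat crosses the boundary, so H_out = H_in.
T_out = Σ ṁᵢCp,ᵢTᵢ / Σ ṁᵢCp,ᵢ
      = -3470.9 / 112.72 = -30.791 °C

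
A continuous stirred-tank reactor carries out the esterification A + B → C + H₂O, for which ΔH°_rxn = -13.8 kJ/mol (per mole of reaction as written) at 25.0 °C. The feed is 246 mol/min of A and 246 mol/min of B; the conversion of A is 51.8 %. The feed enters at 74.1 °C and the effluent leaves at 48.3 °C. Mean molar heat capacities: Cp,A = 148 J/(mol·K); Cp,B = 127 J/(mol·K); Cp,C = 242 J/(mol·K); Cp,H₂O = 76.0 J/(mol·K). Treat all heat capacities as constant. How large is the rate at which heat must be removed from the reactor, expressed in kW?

Q_out = 56.3 kW

Extent of reaction ξ = 0.518 × 246 = 127.43 mol/min
Reaction term: ξ·ΔH°_rxn = 127.43 × -13.8 = -1758.5 kJ/min
Sensible, feed 74.1→25 °C: -3321.6 kJ/min
Outlet flows (mol/min): A 118.57, B 118.57, C 127.43, H₂O 127.43
Sensible, products 25→48.3 °C: 1703.9 kJ/min
Q = ΔH = -3376.2 kJ/min = -56.27 kW
Heat removed = 56.27 kW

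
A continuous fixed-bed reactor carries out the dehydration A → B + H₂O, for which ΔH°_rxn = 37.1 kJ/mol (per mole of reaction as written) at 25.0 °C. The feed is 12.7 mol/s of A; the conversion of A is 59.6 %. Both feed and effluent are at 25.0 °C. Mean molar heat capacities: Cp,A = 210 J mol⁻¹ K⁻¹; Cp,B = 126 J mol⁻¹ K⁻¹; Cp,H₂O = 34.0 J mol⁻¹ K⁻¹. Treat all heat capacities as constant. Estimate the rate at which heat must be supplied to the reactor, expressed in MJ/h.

Q_in = 1010 MJ/h

Extent of reaction ξ = 0.596 × 12.7 = 7.5692 mol/s
Reaction term: ξ·ΔH°_rxn = 7.5692 × 37.1 = 280.82 kJ/s
Q = ΔH = 280.82 kJ/s = 280.82 kW
Heat supplied = 1010.9 MJ/h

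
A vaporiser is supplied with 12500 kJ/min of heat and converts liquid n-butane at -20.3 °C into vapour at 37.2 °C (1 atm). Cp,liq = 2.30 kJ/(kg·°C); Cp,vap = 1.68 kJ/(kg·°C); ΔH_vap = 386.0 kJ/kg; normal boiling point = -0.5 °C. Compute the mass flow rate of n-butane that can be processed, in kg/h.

Δh = 2.30×(-0.5−-20.3) + 386.0 + 1.68×(37.2−-0.5) = 494.88 kJ/kg
Q = 12500 kJ/min = 208.33 kJ/s = 750000 kJ/h
ṁ = Q/Δh = 750000 / 494.88 = 1515.5 kg/h

ṁ = 1520 kg/h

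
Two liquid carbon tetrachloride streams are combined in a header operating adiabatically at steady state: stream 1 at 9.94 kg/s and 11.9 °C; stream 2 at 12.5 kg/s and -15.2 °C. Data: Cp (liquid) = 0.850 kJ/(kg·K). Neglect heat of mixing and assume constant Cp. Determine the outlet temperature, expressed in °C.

No heat crosses the boundary, so H_out = H_in.
T_out = Σ ṁᵢCp,ᵢTᵢ / Σ ṁᵢCp,ᵢ
      = -60.957 / 19.074 = -3.1958 °C

T_out = -3.20 °C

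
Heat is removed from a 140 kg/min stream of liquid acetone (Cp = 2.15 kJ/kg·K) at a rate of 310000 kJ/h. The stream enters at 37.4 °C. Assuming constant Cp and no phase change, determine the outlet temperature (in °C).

T_out = 20.2 °C

Q = 310000 kJ/h = 5166.7 kJ/min
ΔT = Q/(ṁ·Cp) = 5166.7/(140×2.15) = 17.165 K
T_out = 37.4 − 17.165 = 20.235 °C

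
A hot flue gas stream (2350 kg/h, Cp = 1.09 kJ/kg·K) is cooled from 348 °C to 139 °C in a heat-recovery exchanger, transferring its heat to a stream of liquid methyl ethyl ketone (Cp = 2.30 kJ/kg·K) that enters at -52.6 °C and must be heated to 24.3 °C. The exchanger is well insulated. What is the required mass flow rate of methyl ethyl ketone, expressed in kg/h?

Heat released by hot stream: Q = 2350 × 1.09 × (348 − 139) = 535350 kJ/h
Energy balance on cold side (adiabatic exchanger): Q = ṁ_c·Cp_c·(T_c,out − T_c,in)
ṁ_c = 535350 / [2.30 × (24.3 − -52.6)] = 3026.8 kg/h

ṁ_c = 3030 kg/h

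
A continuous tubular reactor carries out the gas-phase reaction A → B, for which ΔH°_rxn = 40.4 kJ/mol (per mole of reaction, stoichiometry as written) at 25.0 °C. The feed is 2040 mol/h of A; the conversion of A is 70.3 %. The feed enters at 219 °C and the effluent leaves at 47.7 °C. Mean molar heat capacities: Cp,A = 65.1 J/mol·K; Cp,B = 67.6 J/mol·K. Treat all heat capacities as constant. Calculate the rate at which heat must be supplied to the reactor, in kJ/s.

Extent of reaction ξ = 0.703 × 2040 = 1434.1 mol/h
Reaction term: ξ·ΔH°_rxn = 1434.1 × 40.4 = 57938 kJ/h
Sensible, feed 219→25 °C: -25764 kJ/h
Outlet flows (mol/h): A 605.88, B 1434.1
Sensible, products 25→47.7 °C: 3096 kJ/h
Q = ΔH = 35271 kJ/h = 9.7974 kW
Heat supplied = 9.7974 kJ/s

Q_in = 9.80 kJ/s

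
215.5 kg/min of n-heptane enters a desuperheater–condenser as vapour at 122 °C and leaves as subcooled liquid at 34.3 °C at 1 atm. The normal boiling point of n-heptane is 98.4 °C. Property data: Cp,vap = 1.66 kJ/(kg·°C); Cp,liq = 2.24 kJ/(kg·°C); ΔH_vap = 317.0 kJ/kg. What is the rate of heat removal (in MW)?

Q_c = 1.79 MW

vapour 122→98.4 °C: -39.176 kJ/kg
condensation at 98.4 °C: -317 kJ/kg
liquid 98.4→34.3 °C: -143.58 kJ/kg
Δh = -39.176 + -317 + -143.58 = -499.76 kJ/kg
Q = ṁ·Δh = 215.5 kg/min × -499.76 kJ/kg = -107700 kJ/min
|Q| = 1795 kW = 1.795 MW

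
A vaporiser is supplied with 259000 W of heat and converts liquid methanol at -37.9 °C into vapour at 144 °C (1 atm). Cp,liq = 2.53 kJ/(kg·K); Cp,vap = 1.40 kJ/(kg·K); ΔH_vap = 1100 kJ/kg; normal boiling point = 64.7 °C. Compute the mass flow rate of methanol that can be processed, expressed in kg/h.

ṁ = 634 kg/h

Δh = 2.53×(64.7−-37.9) + 1100 + 1.40×(144−64.7) = 1470.6 kJ/kg
Q = 259000 W = 259 kJ/s = 932400 kJ/h
ṁ = Q/Δh = 932400 / 1470.6 = 634.03 kg/h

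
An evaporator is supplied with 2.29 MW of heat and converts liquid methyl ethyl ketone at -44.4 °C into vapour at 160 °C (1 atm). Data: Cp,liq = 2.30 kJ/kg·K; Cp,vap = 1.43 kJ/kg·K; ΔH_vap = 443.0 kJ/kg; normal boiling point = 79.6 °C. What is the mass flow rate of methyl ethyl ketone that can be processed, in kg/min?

ṁ = 163 kg/min

Δh = 2.30×(79.6−-44.4) + 443.0 + 1.43×(160−79.6) = 843.17 kJ/kg
Q = 2.29 MW = 2290 kJ/s = 137400 kJ/min
ṁ = Q/Δh = 137400 / 843.17 = 162.96 kg/min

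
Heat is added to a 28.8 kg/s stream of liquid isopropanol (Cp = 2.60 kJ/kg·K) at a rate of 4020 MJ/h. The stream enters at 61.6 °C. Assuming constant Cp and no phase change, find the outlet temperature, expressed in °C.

T_out = 76.5 °C

Q = 4020 MJ/h = 1116.7 kJ/s
ΔT = Q/(ṁ·Cp) = 1116.7/(28.8×2.60) = 14.913 K
T_out = 61.6 + 14.913 = 76.513 °C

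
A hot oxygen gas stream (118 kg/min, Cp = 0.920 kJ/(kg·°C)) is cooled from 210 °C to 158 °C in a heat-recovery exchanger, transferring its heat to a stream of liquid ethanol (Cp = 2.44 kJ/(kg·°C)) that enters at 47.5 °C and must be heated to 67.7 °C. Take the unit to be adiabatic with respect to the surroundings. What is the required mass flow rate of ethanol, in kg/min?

ṁ_c = 115 kg/min

Heat released by hot stream: Q = 118 × 0.920 × (210 − 158) = 5645.1 kJ/min
Energy balance on cold side (adiabatic exchanger): Q = ṁ_c·Cp_c·(T_c,out − T_c,in)
ṁ_c = 5645.1 / [2.44 × (67.7 − 47.5)] = 114.53 kg/min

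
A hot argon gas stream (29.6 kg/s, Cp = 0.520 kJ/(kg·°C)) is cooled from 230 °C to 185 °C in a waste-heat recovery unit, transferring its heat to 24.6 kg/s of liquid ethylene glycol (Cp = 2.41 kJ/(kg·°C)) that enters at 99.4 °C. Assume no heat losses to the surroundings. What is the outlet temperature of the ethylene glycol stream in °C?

Heat released by hot stream: Q = 29.6 × 0.520 × (230 − 185) = 692.64 kJ/s
Energy balance on cold side (adiabatic exchanger): Q = ṁ_c·Cp_c·(T_c,out − T_c,in)
T_c,out = 99.4 + 692.64/(24.6 × 2.41) = 111.08 °C

T_c,out = 111 °C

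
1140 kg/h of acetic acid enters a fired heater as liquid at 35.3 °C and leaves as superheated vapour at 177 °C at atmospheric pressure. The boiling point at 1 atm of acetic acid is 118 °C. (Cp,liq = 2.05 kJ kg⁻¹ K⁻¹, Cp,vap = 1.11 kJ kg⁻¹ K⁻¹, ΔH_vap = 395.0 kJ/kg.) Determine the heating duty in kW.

liquid 35.3→118 °C: 169.53 kJ/kg
vaporisation at 118 °C: 395 kJ/kg
vapour 118→177 °C: 65.49 kJ/kg
Δh = 169.53 + 395 + 65.49 = 630.02 kJ/kg
Q = ṁ·Δh = 1140 kg/h × 630.02 kJ/kg = 718230 kJ/h
|Q| = 199.51 kW

Q = 200 kW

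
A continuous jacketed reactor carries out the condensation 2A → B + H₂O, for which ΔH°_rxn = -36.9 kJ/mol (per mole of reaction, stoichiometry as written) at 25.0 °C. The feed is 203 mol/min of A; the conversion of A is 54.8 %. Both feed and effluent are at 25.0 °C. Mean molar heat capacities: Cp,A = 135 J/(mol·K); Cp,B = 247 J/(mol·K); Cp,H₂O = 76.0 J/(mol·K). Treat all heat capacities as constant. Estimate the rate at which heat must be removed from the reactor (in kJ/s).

Q_out = 34.2 kJ/s

Extent of reaction ξ = 0.548 × 203 / 2 = 55.622 mol/min
Reaction term: ξ·ΔH°_rxn = 55.622 × -36.9 = -2052.5 kJ/min
Q = ΔH = -2052.5 kJ/min = -34.208 kW
Heat removed = 34.208 kJ/s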